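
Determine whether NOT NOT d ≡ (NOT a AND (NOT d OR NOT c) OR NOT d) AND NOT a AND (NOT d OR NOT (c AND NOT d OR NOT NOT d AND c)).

No

E1: NOT NOT d
    = d   — double negation
E2: (NOT a AND (NOT d OR NOT c) OR NOT d) AND NOT a AND (NOT d OR NOT (c AND NOT d OR NOT NOT d AND c))
    = (NOT a AND (NOT d OR NOT c) OR NOT d) AND NOT a AND (NOT d OR NOT (c AND NOT d OR d AND c))   — double negation
    = (NOT a AND (NOT d OR NOT c) OR NOT d) AND NOT a AND (NOT d OR NOT c)   — distribution
    = NOT a AND (NOT d OR NOT c)   — absorption
These differ: at a=0, c=1, d=0, E1 = 0 but E2 = 1.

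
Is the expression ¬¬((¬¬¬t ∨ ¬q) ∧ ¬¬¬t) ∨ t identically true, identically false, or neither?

identically true

¬¬((¬¬¬t ∨ ¬q) ∧ ¬¬¬t) ∨ t
= ¬¬¬¬¬t ∨ t   — absorption
= ¬¬¬t ∨ t   — double negation
= ¬t ∨ t   — double negation
= True   — complement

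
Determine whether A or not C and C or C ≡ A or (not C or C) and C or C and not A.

Yes

E1: A or not C and C or C
    = A or C   — complement / identity
E2: A or (not C or C) and C or C and not A
    = A or C or C and not A   — complement / identity
    = A or C   — absorption
Both reduce to A or C, so they are equivalent.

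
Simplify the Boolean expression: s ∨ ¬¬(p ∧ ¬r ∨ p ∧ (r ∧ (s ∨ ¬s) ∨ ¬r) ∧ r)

s ∨ ¬¬(p ∧ ¬r ∨ p ∧ (r ∧ (s ∨ ¬s) ∨ ¬r) ∧ r)
= s ∨ ¬¬(p ∧ ¬r ∨ p ∧ (r ∨ ¬r) ∧ r)
= s ∨ ¬¬(p ∧ ¬r ∨ p ∧ r)
= s ∨ ¬¬p
= s ∨ p

s ∨ p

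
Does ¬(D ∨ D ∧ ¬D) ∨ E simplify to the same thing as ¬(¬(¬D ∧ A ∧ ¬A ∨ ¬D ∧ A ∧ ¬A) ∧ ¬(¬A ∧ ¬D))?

E1: ¬(D ∨ D ∧ ¬D) ∨ E
    = ¬D ∨ E   — complement / identity
E2: ¬(¬(¬D ∧ A ∧ ¬A ∨ ¬D ∧ A ∧ ¬A) ∧ ¬(¬A ∧ ¬D))
    = ¬D ∧ A ∧ ¬A ∨ ¬D ∧ A ∧ ¬A ∨ ¬A ∧ ¬D   — De Morgan
    = ¬D ∧ A ∧ ¬A ∨ ¬A ∧ ¬D   — idempotence
    = ¬A ∧ (¬D ∧ A ∨ ¬D)   — distribution
    = ¬A ∧ ¬D   — absorption
These differ: at A=1, D=0, E=1, E1 = 1 but E2 = 0.

No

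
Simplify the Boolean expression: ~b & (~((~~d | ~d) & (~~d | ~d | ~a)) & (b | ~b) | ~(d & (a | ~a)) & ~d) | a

~b & (~((~~d | ~d) & (~~d | ~d | ~a)) & (b | ~b) | ~(d & (a | ~a)) & ~d) | a
= ~b & (~(~~d | ~d) & (b | ~b) | ~(d & (a | ~a)) & ~d) | a
= ~b & (~(~~d | ~d) | ~(d & (a | ~a)) & ~d) | a
= ~b & (~(~~d | ~d) | ~d & ~d) | a
= ~b & (~d & d | ~d & ~d) | a
= ~b & ~d | a

~b & ~d | a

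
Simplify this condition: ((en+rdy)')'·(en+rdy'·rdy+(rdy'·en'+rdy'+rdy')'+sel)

en+rdy

((en+rdy)')'·(en+rdy'·rdy+(rdy'·en'+rdy'+rdy')'+sel)
= ((en+rdy)')'·(en+rdy'·rdy+(rdy'+rdy')'+sel)   (absorption)
= ((en+rdy)')'·(en+rdy'·rdy+rdy·rdy+sel)   (De Morgan)
= ((en+rdy)')'·(en+rdy+sel)   (distribution)
= (en+rdy)·(en+rdy+sel)   (double negation)
= en+rdy   (absorption)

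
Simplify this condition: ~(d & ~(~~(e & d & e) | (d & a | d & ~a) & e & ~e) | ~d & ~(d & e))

~(d & ~(~~(e & d & e) | (d & a | d & ~a) & e & ~e) | ~d & ~(d & e))
= ~(d & ~(e & d & e | (d & a | d & ~a) & e & ~e) | ~d & ~(d & e))   [double negation]
= ~(d & ~(e & d & e | d & e & ~e) | ~d & ~(d & e))   [distribution]
= ~(d & ~(d & e) | ~d & ~(d & e))   [distribution]
= ~~(d & e)   [distribution]
= d & e   [double negation]

d & e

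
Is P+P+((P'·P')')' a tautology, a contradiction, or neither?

tautology

P+P+((P'·P')')'
= P+P+((P')')'
= P+P+P'
= P+P'
= 1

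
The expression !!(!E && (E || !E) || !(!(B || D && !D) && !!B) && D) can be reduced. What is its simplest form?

!!(!E && (E || !E) || !(!(B || D && !D) && !!B) && D)
= !!(!E && (E || !E) || (B || D && !D || !B) && D)   [De Morgan]
= !!(!E && (E || !E) || (B || !B) && D)   [complement / identity]
= !!(!E && (E || !E) || D)   [complement / identity]
= !!(!E || D)   [complement / identity]
= !E || D   [double negation]

!E || D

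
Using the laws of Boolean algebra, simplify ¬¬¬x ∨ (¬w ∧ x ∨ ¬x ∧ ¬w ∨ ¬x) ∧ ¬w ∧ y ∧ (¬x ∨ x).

¬x ∨ ¬w ∧ y

¬¬¬x ∨ (¬w ∧ x ∨ ¬x ∧ ¬w ∨ ¬x) ∧ ¬w ∧ y ∧ (¬x ∨ x)
= ¬¬¬x ∨ (¬w ∧ x ∨ ¬x ∧ ¬w ∨ ¬x) ∧ ¬w ∧ y   — complement / identity
= ¬¬¬x ∨ (¬w ∨ ¬x) ∧ ¬w ∧ y   — distribution
= ¬¬¬x ∨ ¬w ∧ y   — absorption
= ¬x ∨ ¬w ∧ y   — double negation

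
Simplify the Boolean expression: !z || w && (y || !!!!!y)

!z || w

!z || w && (y || !!!!!y)
= !z || w && (y || !!!y)
= !z || w && (y || !y)
= !z || w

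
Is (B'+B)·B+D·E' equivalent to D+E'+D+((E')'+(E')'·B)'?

No

E1: (B'+B)·B+D·E'
    = B+D·E'   [complement / identity]
E2: D+E'+D+((E')'+(E')'·B)'
    = D+E'+D+((E')')'   [absorption]
    = D+E'+D+E'   [double negation]
    = D+E'   [idempotence]
These differ: at B=0, D=0, E=0, E1 = 0 but E2 = 1.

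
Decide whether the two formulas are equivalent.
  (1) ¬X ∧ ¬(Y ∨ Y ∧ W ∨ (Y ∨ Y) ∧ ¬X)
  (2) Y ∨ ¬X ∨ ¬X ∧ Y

No

E1: ¬X ∧ ¬(Y ∨ Y ∧ W ∨ (Y ∨ Y) ∧ ¬X)
    = ¬X ∧ ¬(Y ∨ (Y ∨ Y) ∧ ¬X)   [absorption]
    = ¬X ∧ ¬(Y ∨ Y ∧ ¬X)   [idempotence]
    = ¬X ∧ ¬Y   [absorption]
E2: Y ∨ ¬X ∨ ¬X ∧ Y
    = Y ∨ ¬X   [absorption]
These differ: at W=1, X=1, Y=1, E1 = 0 but E2 = 1.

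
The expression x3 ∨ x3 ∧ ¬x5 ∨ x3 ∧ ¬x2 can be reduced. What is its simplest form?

x3 ∨ x3 ∧ ¬x5 ∨ x3 ∧ ¬x2
= x3 ∨ x3 ∧ ¬x2   [absorption]
= x3   [absorption]

x3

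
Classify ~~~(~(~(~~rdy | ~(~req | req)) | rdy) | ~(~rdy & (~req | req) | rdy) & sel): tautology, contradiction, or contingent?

~~~(~(~(~~rdy | ~(~req | req)) | rdy) | ~(~rdy & (~req | req) | rdy) & sel)
= ~~~(~(~rdy & (~req | req) | rdy) | ~(~rdy & (~req | req) | rdy) & sel)   (De Morgan)
= ~~~~(~rdy & (~req | req) | rdy)   (absorption)
= ~~(~rdy & (~req | req) | rdy)   (double negation)
= ~rdy & (~req | req) | rdy   (double negation)
= ~rdy | rdy   (complement / identity)
= 1   (complement)

tautology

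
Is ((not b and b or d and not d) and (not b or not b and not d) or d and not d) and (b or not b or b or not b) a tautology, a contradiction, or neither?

((not b and b or d and not d) and (not b or not b and not d) or d and not d) and (b or not b or b or not b)
= ((not b and b or d and not d) and (not b or not b and not d) or d and not d) and (b or not b)   [idempotence]
= ((not b and b or d and not d) and not b or d and not d) and (b or not b)   [absorption]
= (d and not d and not b or d and not d) and (b or not b)   [complement / identity]
= d and not d and (b or not b)   [absorption]
= d and not d   [complement / identity]
= False   [complement]

contradiction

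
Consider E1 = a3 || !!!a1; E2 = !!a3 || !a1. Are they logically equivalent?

E1: a3 || !!!a1
    = a3 || !a1
E2: !!a3 || !a1
    = a3 || !a1
Both reduce to a3 || !a1, so they are equivalent.

Yes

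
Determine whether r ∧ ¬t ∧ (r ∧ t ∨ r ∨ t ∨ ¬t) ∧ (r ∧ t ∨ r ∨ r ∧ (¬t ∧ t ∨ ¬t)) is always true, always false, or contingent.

r ∧ ¬t ∧ (r ∧ t ∨ r ∨ t ∨ ¬t) ∧ (r ∧ t ∨ r ∨ r ∧ (¬t ∧ t ∨ ¬t))
= r ∧ ¬t ∧ (r ∧ t ∨ r ∨ t ∨ ¬t) ∧ (r ∧ t ∨ r ∨ r ∧ ¬t)   — complement / identity
= r ∧ ¬t ∧ ((t ∨ ¬t) ∧ r ∧ ¬t ∨ r ∧ t ∨ r)   — distribution
= r ∧ ¬t ∧ ((t ∨ ¬t) ∧ r ∧ ¬t ∨ r)   — absorption
= r ∧ ¬t ∧ (r ∧ ¬t ∨ r)   — complement / identity
= r ∧ ¬t   — absorption
This depends on r, t, so it is not a constant.

contingent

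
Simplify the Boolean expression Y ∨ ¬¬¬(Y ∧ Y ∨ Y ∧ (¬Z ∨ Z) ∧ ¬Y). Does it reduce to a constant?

True

Y ∨ ¬¬¬(Y ∧ Y ∨ Y ∧ (¬Z ∨ Z) ∧ ¬Y)
= Y ∨ ¬¬¬(Y ∧ Y ∨ Y ∧ ¬Y)   — complement / identity
= Y ∨ ¬¬¬Y   — distribution
= Y ∨ ¬Y   — double negation
= True   — complement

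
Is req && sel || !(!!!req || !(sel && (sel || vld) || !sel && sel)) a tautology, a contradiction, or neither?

req && sel || !(!!!req || !(sel && (sel || vld) || !sel && sel))
= req && sel || !(!!!req || !(sel && (sel || vld)))   [complement / identity]
= req && sel || !!req && sel && (sel || vld)   [De Morgan]
= req && sel || req && sel && (sel || vld)   [double negation]
= req && sel || req && sel   [absorption]
= req && sel   [idempotence]
This depends on req, sel, so it is not a constant.

neither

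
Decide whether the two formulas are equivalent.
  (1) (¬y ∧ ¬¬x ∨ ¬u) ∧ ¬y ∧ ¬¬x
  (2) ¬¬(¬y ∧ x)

Yes

E1: (¬y ∧ ¬¬x ∨ ¬u) ∧ ¬y ∧ ¬¬x
    = ¬y ∧ ¬¬x   — absorption
    = ¬y ∧ x   — double negation
E2: ¬¬(¬y ∧ x)
    = ¬y ∧ x   — double negation
Both reduce to ¬y ∧ x, so they are equivalent.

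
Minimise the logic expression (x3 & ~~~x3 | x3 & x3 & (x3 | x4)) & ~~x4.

(x3 & ~~~x3 | x3 & x3 & (x3 | x4)) & ~~x4
= (x3 & ~x3 | x3 & x3 & (x3 | x4)) & ~~x4   [double negation]
= (x3 & ~x3 | x3 & x3) & ~~x4   [absorption]
= x3 & ~~x4   [distribution]
= x3 & x4   [double negation]

x3 & x4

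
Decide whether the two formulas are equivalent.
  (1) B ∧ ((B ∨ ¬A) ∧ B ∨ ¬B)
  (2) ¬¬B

Yes

E1: B ∧ ((B ∨ ¬A) ∧ B ∨ ¬B)
    = B ∧ (B ∨ ¬B)   (absorption)
    = B   (complement / identity)
E2: ¬¬B
    = B   (double negation)
Both reduce to B, so they are equivalent.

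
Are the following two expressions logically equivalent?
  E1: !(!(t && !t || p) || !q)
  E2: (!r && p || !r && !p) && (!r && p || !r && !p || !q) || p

No

E1: !(!(t && !t || p) || !q)
    = (t && !t || p) && q   [De Morgan]
    = p && q   [complement / identity]
E2: (!r && p || !r && !p) && (!r && p || !r && !p || !q) || p
    = !r && p || !r && !p || p   [absorption]
    = !r || p   [distribution]
These differ: at p=1, q=0, r=0, t=0, E1 = 0 but E2 = 1.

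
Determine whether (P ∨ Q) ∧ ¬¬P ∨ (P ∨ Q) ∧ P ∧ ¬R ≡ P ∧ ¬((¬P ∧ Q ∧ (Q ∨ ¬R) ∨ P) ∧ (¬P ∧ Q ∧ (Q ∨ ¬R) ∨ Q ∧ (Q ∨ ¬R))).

No

E1: (P ∨ Q) ∧ ¬¬P ∨ (P ∨ Q) ∧ P ∧ ¬R
    = (P ∨ Q) ∧ P ∨ (P ∨ Q) ∧ P ∧ ¬R   (double negation)
    = (P ∨ Q) ∧ P   (absorption)
    = P   (absorption)
E2: P ∧ ¬((¬P ∧ Q ∧ (Q ∨ ¬R) ∨ P) ∧ (¬P ∧ Q ∧ (Q ∨ ¬R) ∨ Q ∧ (Q ∨ ¬R)))
    = P ∧ ¬(¬P ∧ Q ∧ (Q ∨ ¬R) ∨ P ∧ Q ∧ (Q ∨ ¬R))   (distribution)
    = P ∧ ¬(Q ∧ (Q ∨ ¬R))   (distribution)
    = P ∧ ¬Q   (absorption)
These differ: at P=1, Q=1, R=0, E1 = 1 but E2 = 0.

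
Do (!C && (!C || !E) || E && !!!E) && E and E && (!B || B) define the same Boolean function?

No

E1: (!C && (!C || !E) || E && !!!E) && E
    = (!C || E && !!!E) && E   (absorption)
    = (!C || E && !E) && E   (double negation)
    = !C && E   (complement / identity)
E2: E && (!B || B)
    = E   (complement / identity)
These differ: at B=0, C=1, E=1, E1 = 0 but E2 = 1.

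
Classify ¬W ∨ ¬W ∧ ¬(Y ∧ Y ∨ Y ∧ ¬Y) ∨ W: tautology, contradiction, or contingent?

¬W ∨ ¬W ∧ ¬(Y ∧ Y ∨ Y ∧ ¬Y) ∨ W
= ¬W ∨ ¬W ∧ ¬Y ∨ W   — distribution
= ¬W ∨ W   — absorption
= True   — complement

tautology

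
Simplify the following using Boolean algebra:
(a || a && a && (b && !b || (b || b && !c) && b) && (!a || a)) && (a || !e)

(a || a && a && (b && !b || (b || b && !c) && b) && (!a || a)) && (a || !e)
= (a || a && a && (b && !b || b && b) && (!a || a)) && (a || !e)   — absorption
= (a || a && a && b && (!a || a)) && (a || !e)   — distribution
= (a || a && a && b) && (a || !e)   — complement / identity
= (a || a && b) && (a || !e)   — idempotence
= a && (a || !e)   — absorption
= a   — absorption

a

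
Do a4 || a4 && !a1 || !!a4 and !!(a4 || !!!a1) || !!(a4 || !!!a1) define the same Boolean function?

E1: a4 || a4 && !a1 || !!a4
    = a4 || !!a4   — absorption
    = a4 || a4   — double negation
    = a4   — idempotence
E2: !!(a4 || !!!a1) || !!(a4 || !!!a1)
    = !!(a4 || !!!a1)   — idempotence
    = !!(a4 || !a1)   — double negation
    = a4 || !a1   — double negation
These differ: at a1=0, a4=0, E1 = 0 but E2 = 1.

No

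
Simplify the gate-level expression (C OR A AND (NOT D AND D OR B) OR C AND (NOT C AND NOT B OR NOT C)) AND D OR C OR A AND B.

C OR A AND B

(C OR A AND (NOT D AND D OR B) OR C AND (NOT C AND NOT B OR NOT C)) AND D OR C OR A AND B
= (C OR A AND (NOT D AND D OR B) OR C AND NOT C) AND D OR C OR A AND B   — absorption
= (C OR A AND (NOT D AND D OR B)) AND D OR C OR A AND B   — complement / identity
= (C OR A AND B) AND D OR C OR A AND B   — complement / identity
= C OR A AND B   — absorption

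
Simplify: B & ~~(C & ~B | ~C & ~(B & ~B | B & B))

0

B & ~~(C & ~B | ~C & ~(B & ~B | B & B))
= B & ~~(C & ~B | ~C & ~B)   [distribution]
= B & ~~~B   [distribution]
= B & ~B   [double negation]
= 0   [complement]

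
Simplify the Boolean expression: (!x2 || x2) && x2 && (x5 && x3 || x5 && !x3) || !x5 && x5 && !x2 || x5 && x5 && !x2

x5

(!x2 || x2) && x2 && (x5 && x3 || x5 && !x3) || !x5 && x5 && !x2 || x5 && x5 && !x2
= x2 && (x5 && x3 || x5 && !x3) || !x5 && x5 && !x2 || x5 && x5 && !x2   — complement / identity
= x2 && x5 || !x5 && x5 && !x2 || x5 && x5 && !x2   — distribution
= x2 && x5 || x5 && !x2   — distribution
= x5   — distribution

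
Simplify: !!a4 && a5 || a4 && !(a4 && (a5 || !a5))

!!a4 && a5 || a4 && !(a4 && (a5 || !a5))
= !!a4 && a5 || a4 && !a4   (complement / identity)
= !!a4 && a5   (complement / identity)
= a4 && a5   (double negation)

a4 && a5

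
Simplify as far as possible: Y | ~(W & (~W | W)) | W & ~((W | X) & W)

Y | ~(W & (~W | W)) | W & ~((W | X) & W)
= Y | ~W | W & ~((W | X) & W)   [complement / identity]
= Y | ~W | W & ~W   [absorption]
= Y | ~W   [complement / identity]

Y | ~W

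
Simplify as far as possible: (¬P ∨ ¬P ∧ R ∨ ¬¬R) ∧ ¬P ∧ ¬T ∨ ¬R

¬P ∧ ¬T ∨ ¬R

(¬P ∨ ¬P ∧ R ∨ ¬¬R) ∧ ¬P ∧ ¬T ∨ ¬R
= (¬P ∨ ¬P ∧ R ∨ R) ∧ ¬P ∧ ¬T ∨ ¬R   [double negation]
= (¬P ∨ R) ∧ ¬P ∧ ¬T ∨ ¬R   [absorption]
= ¬P ∧ ¬T ∨ ¬R   [absorption]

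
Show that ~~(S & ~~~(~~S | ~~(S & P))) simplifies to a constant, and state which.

0

~~(S & ~~~(~~S | ~~(S & P)))
= ~~(S & ~~(~S & ~(S & P)))
= ~~(S & ~(S | S & P))
= ~~(S & ~S)
= S & ~S
= 0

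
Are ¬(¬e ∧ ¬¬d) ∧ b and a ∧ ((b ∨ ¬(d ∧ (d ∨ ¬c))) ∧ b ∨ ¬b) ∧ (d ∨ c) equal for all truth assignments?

No

E1: ¬(¬e ∧ ¬¬d) ∧ b
    = (e ∨ ¬d) ∧ b   — De Morgan
E2: a ∧ ((b ∨ ¬(d ∧ (d ∨ ¬c))) ∧ b ∨ ¬b) ∧ (d ∨ c)
    = a ∧ ((b ∨ ¬d) ∧ b ∨ ¬b) ∧ (d ∨ c)   — absorption
    = a ∧ (b ∨ ¬b) ∧ (d ∨ c)   — absorption
    = a ∧ (d ∨ c)   — complement / identity
These differ: at a=1, b=0, c=1, d=0, e=0, E1 = 0 but E2 = 1.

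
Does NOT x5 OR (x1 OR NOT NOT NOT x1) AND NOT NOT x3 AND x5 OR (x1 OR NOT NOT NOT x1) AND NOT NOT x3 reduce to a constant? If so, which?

no

NOT x5 OR (x1 OR NOT NOT NOT x1) AND NOT NOT x3 AND x5 OR (x1 OR NOT NOT NOT x1) AND NOT NOT x3
= NOT x5 OR (x1 OR NOT NOT NOT x1) AND NOT NOT x3   [absorption]
= NOT x5 OR (x1 OR NOT x1) AND NOT NOT x3   [double negation]
= NOT x5 OR (x1 OR NOT x1) AND x3   [double negation]
= NOT x5 OR x3   [complement / identity]
This depends on x3, x5, so it is not a constant.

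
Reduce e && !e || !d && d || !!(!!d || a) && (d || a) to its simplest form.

e && !e || !d && d || !!(!!d || a) && (d || a)
= e && !e || !d && d || !!(d || a) && (d || a)   [double negation]
= e && !e || !!(d || a) && (d || a)   [complement / identity]
= e && !e || (d || a) && (d || a)   [double negation]
= (d || a) && (d || a)   [complement / identity]
= d || a   [idempotence]

d || a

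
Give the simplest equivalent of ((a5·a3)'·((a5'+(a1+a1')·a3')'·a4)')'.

((a5·a3)'·((a5'+(a1+a1')·a3')'·a4)')'
= ((a5·a3)'·((a5'+a3')'·a4)')'   — complement / identity
= ((a5·a3)'·(a5·a3·a4)')'   — De Morgan
= a5·a3+a5·a3·a4   — De Morgan
= a5·a3   — absorption

a5·a3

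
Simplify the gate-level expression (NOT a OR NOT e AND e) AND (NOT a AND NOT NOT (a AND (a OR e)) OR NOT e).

NOT a AND NOT e

(NOT a OR NOT e AND e) AND (NOT a AND NOT NOT (a AND (a OR e)) OR NOT e)
= (NOT a OR NOT e AND e) AND (NOT a AND NOT NOT a OR NOT e)   — absorption
= (NOT a OR NOT e AND e) AND (NOT a AND a OR NOT e)   — double negation
= NOT a AND (NOT a AND a OR NOT e)   — complement / identity
= NOT a AND NOT e   — complement / identity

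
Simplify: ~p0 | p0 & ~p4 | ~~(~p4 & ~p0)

~p0 | p0 & ~p4 | ~~(~p4 & ~p0)
= ~p0 | p0 & ~p4 | ~p4 & ~p0
= ~p0 | ~p4

~p0 | ~p4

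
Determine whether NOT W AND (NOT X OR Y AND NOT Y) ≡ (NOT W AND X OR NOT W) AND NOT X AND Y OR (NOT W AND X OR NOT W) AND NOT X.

Yes

E1: NOT W AND (NOT X OR Y AND NOT Y)
    = NOT W AND NOT X   — complement / identity
E2: (NOT W AND X OR NOT W) AND NOT X AND Y OR (NOT W AND X OR NOT W) AND NOT X
    = (NOT W AND X OR NOT W) AND NOT X   — absorption
    = NOT W AND NOT X   — absorption
Both reduce to NOT W AND NOT X, so they are equivalent.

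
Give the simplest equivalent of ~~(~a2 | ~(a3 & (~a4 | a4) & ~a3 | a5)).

~~(~a2 | ~(a3 & (~a4 | a4) & ~a3 | a5))
= ~a2 | ~(a3 & (~a4 | a4) & ~a3 | a5)   — double negation
= ~a2 | ~(a3 & ~a3 | a5)   — complement / identity
= ~a2 | ~a5   — complement / identity

~a2 | ~a5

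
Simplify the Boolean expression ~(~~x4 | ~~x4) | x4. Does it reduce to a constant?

~(~~x4 | ~~x4) | x4
= ~~~x4 | x4   [idempotence]
= ~x4 | x4   [double negation]
= 1   [complement]

1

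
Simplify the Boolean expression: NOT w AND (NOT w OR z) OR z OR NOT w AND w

NOT w OR z

NOT w AND (NOT w OR z) OR z OR NOT w AND w
= NOT w OR z OR NOT w AND w   (absorption)
= NOT w OR z   (complement / identity)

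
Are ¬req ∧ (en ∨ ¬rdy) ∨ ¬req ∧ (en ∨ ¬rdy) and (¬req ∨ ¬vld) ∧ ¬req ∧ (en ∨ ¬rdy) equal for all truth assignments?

Yes

E1: ¬req ∧ (en ∨ ¬rdy) ∨ ¬req ∧ (en ∨ ¬rdy)
    = ¬req ∧ (en ∨ ¬rdy)   [idempotence]
E2: (¬req ∨ ¬vld) ∧ ¬req ∧ (en ∨ ¬rdy)
    = ¬req ∧ (en ∨ ¬rdy)   [absorption]
Both reduce to ¬req ∧ (en ∨ ¬rdy), so they are equivalent.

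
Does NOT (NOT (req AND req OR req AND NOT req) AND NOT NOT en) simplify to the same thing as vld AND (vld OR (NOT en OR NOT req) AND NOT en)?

E1: NOT (NOT (req AND req OR req AND NOT req) AND NOT NOT en)
    = NOT (NOT req AND NOT NOT en)   (distribution)
    = req OR NOT en   (De Morgan)
E2: vld AND (vld OR (NOT en OR NOT req) AND NOT en)
    = vld AND (vld OR NOT en)   (absorption)
    = vld   (absorption)
These differ: at en=0, req=0, vld=0, E1 = 1 but E2 = 0.

No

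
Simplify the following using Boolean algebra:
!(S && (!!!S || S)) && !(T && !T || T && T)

!S && !T

!(S && (!!!S || S)) && !(T && !T || T && T)
= !(S && (!S || S)) && !(T && !T || T && T)   (double negation)
= !S && !(T && !T || T && T)   (complement / identity)
= !S && !T   (distribution)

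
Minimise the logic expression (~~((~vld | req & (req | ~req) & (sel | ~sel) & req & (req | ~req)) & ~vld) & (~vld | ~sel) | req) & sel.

(~vld | req) & sel

(~~((~vld | req & (req | ~req) & (sel | ~sel) & req & (req | ~req)) & ~vld) & (~vld | ~sel) | req) & sel
= (~~((~vld | req & (req | ~req) & req & (req | ~req)) & ~vld) & (~vld | ~sel) | req) & sel   [complement / identity]
= (~~((~vld | req & (req | ~req)) & ~vld) & (~vld | ~sel) | req) & sel   [idempotence]
= (~~((~vld | req) & ~vld) & (~vld | ~sel) | req) & sel   [complement / identity]
= (~~~vld & (~vld | ~sel) | req) & sel   [absorption]
= (~vld & (~vld | ~sel) | req) & sel   [double negation]
= (~vld | req) & sel   [absorption]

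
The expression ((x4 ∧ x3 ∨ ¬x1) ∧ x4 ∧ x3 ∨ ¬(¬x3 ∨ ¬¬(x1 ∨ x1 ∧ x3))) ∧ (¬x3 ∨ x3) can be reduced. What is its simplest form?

(x4 ∨ ¬x1) ∧ x3

((x4 ∧ x3 ∨ ¬x1) ∧ x4 ∧ x3 ∨ ¬(¬x3 ∨ ¬¬(x1 ∨ x1 ∧ x3))) ∧ (¬x3 ∨ x3)
= (x4 ∧ x3 ∨ ¬(¬x3 ∨ ¬¬(x1 ∨ x1 ∧ x3))) ∧ (¬x3 ∨ x3)   — absorption
= (x4 ∧ x3 ∨ ¬(¬x3 ∨ ¬¬x1)) ∧ (¬x3 ∨ x3)   — absorption
= (x4 ∧ x3 ∨ x3 ∧ ¬x1) ∧ (¬x3 ∨ x3)   — De Morgan
= (x4 ∨ ¬x1) ∧ x3 ∧ (¬x3 ∨ x3)   — distribution
= (x4 ∨ ¬x1) ∧ x3   — complement / identity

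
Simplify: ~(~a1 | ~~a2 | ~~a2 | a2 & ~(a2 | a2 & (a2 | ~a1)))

~(~a1 | ~~a2 | ~~a2 | a2 & ~(a2 | a2 & (a2 | ~a1)))
= ~(~a1 | ~~a2 | ~~a2 | a2 & ~(a2 | a2))
= ~(~a1 | ~~a2 | a2 & ~(a2 | a2))
= ~(~a1 | ~~a2 | a2 & ~a2)
= ~(~a1 | ~~a2)
= a1 & ~a2

a1 & ~a2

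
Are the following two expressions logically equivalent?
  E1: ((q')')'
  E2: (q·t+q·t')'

E1: ((q')')'
    = q'
E2: (q·t+q·t')'
    = q'
Both reduce to q', so they are equivalent.

Yes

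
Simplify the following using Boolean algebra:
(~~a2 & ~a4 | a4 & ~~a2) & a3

a2 & a3

(~~a2 & ~a4 | a4 & ~~a2) & a3
= (~a4 | a4) & ~~a2 & a3   (distribution)
= ~~a2 & a3   (complement / identity)
= a2 & a3   (double negation)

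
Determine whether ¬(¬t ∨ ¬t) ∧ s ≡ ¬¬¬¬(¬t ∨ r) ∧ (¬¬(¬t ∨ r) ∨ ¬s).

E1: ¬(¬t ∨ ¬t) ∧ s
    = ¬¬t ∧ s
    = t ∧ s
E2: ¬¬¬¬(¬t ∨ r) ∧ (¬¬(¬t ∨ r) ∨ ¬s)
    = ¬¬(¬t ∨ r) ∧ (¬¬(¬t ∨ r) ∨ ¬s)
    = ¬¬(¬t ∨ r)
    = ¬t ∨ r
These differ: at r=1, s=0, t=0, E1 = 0 but E2 = 1.

No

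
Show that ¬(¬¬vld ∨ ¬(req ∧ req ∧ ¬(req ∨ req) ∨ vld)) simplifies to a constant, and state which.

¬(¬¬vld ∨ ¬(req ∧ req ∧ ¬(req ∨ req) ∨ vld))
= ¬vld ∧ (req ∧ req ∧ ¬(req ∨ req) ∨ vld)   — De Morgan
= ¬vld ∧ (req ∧ req ∧ ¬req ∨ vld)   — idempotence
= ¬vld ∧ (req ∧ ¬req ∨ vld)   — idempotence
= ¬vld ∧ vld   — complement / identity
= False   — complement

False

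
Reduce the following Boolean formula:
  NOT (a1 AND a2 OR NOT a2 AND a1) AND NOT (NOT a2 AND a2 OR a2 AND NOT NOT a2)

NOT a1 AND NOT a2

NOT (a1 AND a2 OR NOT a2 AND a1) AND NOT (NOT a2 AND a2 OR a2 AND NOT NOT a2)
= NOT a1 AND NOT (NOT a2 AND a2 OR a2 AND NOT NOT a2)   — distribution
= NOT a1 AND NOT (NOT a2 AND a2 OR a2 AND a2)   — double negation
= NOT a1 AND NOT a2   — distribution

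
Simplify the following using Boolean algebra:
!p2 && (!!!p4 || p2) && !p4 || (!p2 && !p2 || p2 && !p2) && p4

!p2 && (!!!p4 || p2) && !p4 || (!p2 && !p2 || p2 && !p2) && p4
= !p2 && (!p4 || p2) && !p4 || (!p2 && !p2 || p2 && !p2) && p4   [double negation]
= !p2 && (!p4 || p2) && !p4 || !p2 && p4   [distribution]
= !p2 && !p4 || !p2 && p4   [absorption]
= !p2   [distribution]

!p2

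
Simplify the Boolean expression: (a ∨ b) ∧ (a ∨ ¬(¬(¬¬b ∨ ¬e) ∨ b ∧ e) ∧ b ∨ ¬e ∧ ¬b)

b ∧ ¬e ∨ a

(a ∨ b) ∧ (a ∨ ¬(¬(¬¬b ∨ ¬e) ∨ b ∧ e) ∧ b ∨ ¬e ∧ ¬b)
= b ∧ (¬(¬(¬¬b ∨ ¬e) ∨ b ∧ e) ∧ b ∨ ¬e ∧ ¬b) ∨ a
= b ∧ (¬(¬b ∧ e ∨ b ∧ e) ∧ b ∨ ¬e ∧ ¬b) ∨ a
= b ∧ (¬e ∧ b ∨ ¬e ∧ ¬b) ∨ a
= b ∧ ¬e ∨ a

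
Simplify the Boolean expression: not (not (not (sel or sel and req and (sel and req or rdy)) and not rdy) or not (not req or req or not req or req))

not sel and not rdy

not (not (not (sel or sel and req and (sel and req or rdy)) and not rdy) or not (not req or req or not req or req))
= not (not (not (sel or sel and req) and not rdy) or not (not req or req or not req or req))
= not (sel or sel and req) and not rdy and (not req or req or not req or req)
= not sel and not rdy and (not req or req or not req or req)
= not sel and not rdy and (not req or req)
= not sel and not rdy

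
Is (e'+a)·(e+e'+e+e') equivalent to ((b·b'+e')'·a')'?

E1: (e'+a)·(e+e'+e+e')
    = (e'+a)·(e+e')   (idempotence)
    = e'+a   (complement / identity)
E2: ((b·b'+e')'·a')'
    = ((e')'·a')'   (complement / identity)
    = e'+a   (De Morgan)
Both reduce to e'+a, so they are equivalent.

Yes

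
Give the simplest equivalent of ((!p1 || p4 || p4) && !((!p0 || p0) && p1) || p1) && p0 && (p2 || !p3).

((!p1 || p4 || p4) && !((!p0 || p0) && p1) || p1) && p0 && (p2 || !p3)
= ((!p1 || p4) && !((!p0 || p0) && p1) || p1) && p0 && (p2 || !p3)   — idempotence
= ((!p1 || p4) && !p1 || p1) && p0 && (p2 || !p3)   — complement / identity
= (!p1 || p1) && p0 && (p2 || !p3)   — absorption
= p0 && (p2 || !p3)   — complement / identity

p0 && (p2 || !p3)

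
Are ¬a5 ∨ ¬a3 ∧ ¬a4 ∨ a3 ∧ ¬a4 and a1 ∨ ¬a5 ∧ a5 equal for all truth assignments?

No

E1: ¬a5 ∨ ¬a3 ∧ ¬a4 ∨ a3 ∧ ¬a4
    = ¬a5 ∨ ¬a4   — distribution
E2: a1 ∨ ¬a5 ∧ a5
    = a1   — complement / identity
These differ: at a1=0, a3=0, a4=0, a5=0, E1 = 1 but E2 = 0.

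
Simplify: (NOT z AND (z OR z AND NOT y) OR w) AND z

w AND z

(NOT z AND (z OR z AND NOT y) OR w) AND z
= (NOT z AND z OR w) AND z   [absorption]
= w AND z   [complement / identity]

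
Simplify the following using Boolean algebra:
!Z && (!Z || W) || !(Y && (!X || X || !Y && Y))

!Z || !Y

!Z && (!Z || W) || !(Y && (!X || X || !Y && Y))
= !Z && (!Z || W) || !(Y && (!X || X))   — complement / identity
= !Z && (!Z || W) || !Y   — complement / identity
= !Z || !Y   — absorption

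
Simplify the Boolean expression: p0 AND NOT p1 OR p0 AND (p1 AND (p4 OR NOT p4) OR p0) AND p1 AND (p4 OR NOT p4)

p0 AND NOT p1 OR p0 AND (p1 AND (p4 OR NOT p4) OR p0) AND p1 AND (p4 OR NOT p4)
= p0 AND NOT p1 OR p0 AND p1 AND (p4 OR NOT p4)   [absorption]
= p0 AND NOT p1 OR p0 AND p1   [complement / identity]
= p0   [distribution]

p0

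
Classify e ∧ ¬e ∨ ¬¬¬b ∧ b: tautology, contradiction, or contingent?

contradiction

e ∧ ¬e ∨ ¬¬¬b ∧ b
= e ∧ ¬e ∨ ¬b ∧ b
= ¬b ∧ b
= False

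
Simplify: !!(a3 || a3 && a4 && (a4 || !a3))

!!(a3 || a3 && a4 && (a4 || !a3))
= !!(a3 || a3 && a4)
= a3 || a3 && a4
= a3

a3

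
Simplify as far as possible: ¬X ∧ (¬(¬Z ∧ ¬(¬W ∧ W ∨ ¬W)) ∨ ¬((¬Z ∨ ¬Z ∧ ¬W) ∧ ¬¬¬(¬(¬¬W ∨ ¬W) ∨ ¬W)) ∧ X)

¬X ∧ (Z ∨ ¬W)

¬X ∧ (¬(¬Z ∧ ¬(¬W ∧ W ∨ ¬W)) ∨ ¬((¬Z ∨ ¬Z ∧ ¬W) ∧ ¬¬¬(¬(¬¬W ∨ ¬W) ∨ ¬W)) ∧ X)
= ¬X ∧ (¬(¬Z ∧ ¬(¬W ∧ W ∨ ¬W)) ∨ ¬((¬Z ∨ ¬Z ∧ ¬W) ∧ ¬(¬(¬¬W ∨ ¬W) ∨ ¬W)) ∧ X)   [double negation]
= ¬X ∧ (¬(¬Z ∧ ¬(¬W ∧ W ∨ ¬W)) ∨ ¬(¬Z ∧ ¬(¬(¬¬W ∨ ¬W) ∨ ¬W)) ∧ X)   [absorption]
= ¬X ∧ (¬(¬Z ∧ ¬(¬W ∧ W ∨ ¬W)) ∨ ¬(¬Z ∧ ¬(¬W ∧ W ∨ ¬W)) ∧ X)   [De Morgan]
= ¬X ∧ ¬(¬Z ∧ ¬(¬W ∧ W ∨ ¬W))   [absorption]
= ¬X ∧ (Z ∨ ¬W ∧ W ∨ ¬W)   [De Morgan]
= ¬X ∧ (Z ∨ ¬W)   [complement / identity]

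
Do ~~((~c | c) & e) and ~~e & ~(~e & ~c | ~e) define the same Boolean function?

Yes

E1: ~~((~c | c) & e)
    = ~~e
    = e
E2: ~~e & ~(~e & ~c | ~e)
    = ~~e & ~~e
    = ~~e
    = e
Both reduce to e, so they are equivalent.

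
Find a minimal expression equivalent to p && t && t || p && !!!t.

p

p && t && t || p && !!!t
= p && t && t || p && !t   — double negation
= p && t || p && !t   — idempotence
= p   — distribution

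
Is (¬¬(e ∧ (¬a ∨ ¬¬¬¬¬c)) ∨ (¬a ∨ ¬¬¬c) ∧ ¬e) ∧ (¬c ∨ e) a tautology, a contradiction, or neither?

neither

(¬¬(e ∧ (¬a ∨ ¬¬¬¬¬c)) ∨ (¬a ∨ ¬¬¬c) ∧ ¬e) ∧ (¬c ∨ e)
= (e ∧ (¬a ∨ ¬¬¬¬¬c) ∨ (¬a ∨ ¬¬¬c) ∧ ¬e) ∧ (¬c ∨ e)   (double negation)
= (e ∧ (¬a ∨ ¬¬¬c) ∨ (¬a ∨ ¬¬¬c) ∧ ¬e) ∧ (¬c ∨ e)   (double negation)
= (¬a ∨ ¬¬¬c) ∧ (¬c ∨ e)   (distribution)
= (¬a ∨ ¬c) ∧ (¬c ∨ e)   (double negation)
= ¬c ∨ ¬a ∧ e   (distribution)
This depends on a, c, e, so it is not a constant.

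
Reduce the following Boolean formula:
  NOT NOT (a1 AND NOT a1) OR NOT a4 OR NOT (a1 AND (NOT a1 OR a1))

NOT a4 OR NOT a1

NOT NOT (a1 AND NOT a1) OR NOT a4 OR NOT (a1 AND (NOT a1 OR a1))
= NOT NOT (a1 AND NOT a1) OR NOT a4 OR NOT a1   [complement / identity]
= a1 AND NOT a1 OR NOT a4 OR NOT a1   [double negation]
= NOT a4 OR NOT a1   [complement / identity]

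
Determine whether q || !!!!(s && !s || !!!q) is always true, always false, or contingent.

q || !!!!(s && !s || !!!q)
= q || !!!!!!!q   (complement / identity)
= q || !!!!!q   (double negation)
= q || !!!q   (double negation)
= q || !q   (double negation)
= true   (complement)

always true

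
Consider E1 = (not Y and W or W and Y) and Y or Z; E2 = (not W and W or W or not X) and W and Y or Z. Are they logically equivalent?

E1: (not Y and W or W and Y) and Y or Z
    = W and Y or Z   (distribution)
E2: (not W and W or W or not X) and W and Y or Z
    = (W or not X) and W and Y or Z   (complement / identity)
    = W and Y or Z   (absorption)
Both reduce to W and Y or Z, so they are equivalent.

Yes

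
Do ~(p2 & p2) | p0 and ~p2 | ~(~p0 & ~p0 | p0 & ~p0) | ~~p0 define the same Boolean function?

E1: ~(p2 & p2) | p0
    = ~p2 | p0   — idempotence
E2: ~p2 | ~(~p0 & ~p0 | p0 & ~p0) | ~~p0
    = ~p2 | ~~p0 | ~~p0   — distribution
    = ~p2 | ~~p0   — idempotence
    = ~p2 | p0   — double negation
Both reduce to ~p2 | p0, so they are equivalent.

Yes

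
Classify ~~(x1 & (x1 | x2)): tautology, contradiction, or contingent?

~~(x1 & (x1 | x2))
= x1 & (x1 | x2)   [double negation]
= x1   [absorption]
This depends on x1, so it is not a constant.

contingent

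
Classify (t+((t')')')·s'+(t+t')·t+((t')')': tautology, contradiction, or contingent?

tautology

(t+((t')')')·s'+(t+t')·t+((t')')'
= (t+((t')')')·s'+t+((t')')'
= t+((t')')'
= t+t'
= 1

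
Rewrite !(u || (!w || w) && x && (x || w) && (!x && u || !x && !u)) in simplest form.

!(u || (!w || w) && x && (x || w) && (!x && u || !x && !u))
= !(u || (!w || w) && x && (x || w) && !x)   (distribution)
= !(u || x && (x || w) && !x)   (complement / identity)
= !(u || x && !x)   (absorption)
= !u   (complement / identity)

!u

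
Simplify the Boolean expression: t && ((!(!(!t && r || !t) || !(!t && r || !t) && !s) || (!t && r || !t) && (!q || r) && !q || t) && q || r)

t && ((!(!(!t && r || !t) || !(!t && r || !t) && !s) || (!t && r || !t) && (!q || r) && !q || t) && q || r)
= t && ((!!(!t && r || !t) || (!t && r || !t) && (!q || r) && !q || t) && q || r)   [absorption]
= t && ((!!(!t && r || !t) || (!t && r || !t) && !q || t) && q || r)   [absorption]
= t && ((!t && r || !t || (!t && r || !t) && !q || t) && q || r)   [double negation]
= t && ((!t && r || !t || t) && q || r)   [absorption]
= t && ((!t || t) && q || r)   [absorption]
= t && (q || r)   [complement / identity]

t && (q || r)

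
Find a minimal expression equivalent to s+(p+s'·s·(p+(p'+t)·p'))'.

s+p'

s+(p+s'·s·(p+(p'+t)·p'))'
= s+(p+s'·s·(p+p'))'   (absorption)
= s+(p+s'·s)'   (complement / identity)
= s+p'   (complement / identity)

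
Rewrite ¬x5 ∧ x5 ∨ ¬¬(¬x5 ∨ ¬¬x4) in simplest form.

¬x5 ∧ x5 ∨ ¬¬(¬x5 ∨ ¬¬x4)
= ¬¬(¬x5 ∨ ¬¬x4)   — complement / identity
= ¬x5 ∨ ¬¬x4   — double negation
= ¬x5 ∨ x4   — double negation

¬x5 ∨ x4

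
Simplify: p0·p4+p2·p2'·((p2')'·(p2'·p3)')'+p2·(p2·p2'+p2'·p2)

p0·p4+p2·p2'·((p2')'·(p2'·p3)')'+p2·(p2·p2'+p2'·p2)
= p0·p4+p2·p2'·((p2')'·(p2'·p3)')'+p2·p2·p2'   — complement / identity
= p0·p4+p2·p2'·(p2'+p2'·p3)+p2·p2·p2'   — De Morgan
= p0·p4+p2·p2'·p2'+p2·p2·p2'   — absorption
= p0·p4+p2·p2'   — distribution
= p0·p4   — complement / identity

p0·p4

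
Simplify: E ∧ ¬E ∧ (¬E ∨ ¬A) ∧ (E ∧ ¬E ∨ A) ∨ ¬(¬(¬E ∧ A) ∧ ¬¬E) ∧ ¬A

¬E ∧ ¬A

E ∧ ¬E ∧ (¬E ∨ ¬A) ∧ (E ∧ ¬E ∨ A) ∨ ¬(¬(¬E ∧ A) ∧ ¬¬E) ∧ ¬A
= E ∧ ¬E ∧ (¬E ∨ ¬A) ∧ (E ∧ ¬E ∨ A) ∨ (¬E ∧ A ∨ ¬E) ∧ ¬A   — De Morgan
= E ∧ ¬E ∧ (E ∧ ¬E ∨ A) ∨ (¬E ∧ A ∨ ¬E) ∧ ¬A   — absorption
= E ∧ ¬E ∨ (¬E ∧ A ∨ ¬E) ∧ ¬A   — absorption
= (¬E ∧ A ∨ ¬E) ∧ ¬A   — complement / identity
= ¬E ∧ ¬A   — absorption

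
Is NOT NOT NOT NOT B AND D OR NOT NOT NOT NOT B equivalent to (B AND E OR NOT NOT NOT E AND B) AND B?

E1: NOT NOT NOT NOT B AND D OR NOT NOT NOT NOT B
    = NOT NOT NOT NOT B   — absorption
    = NOT NOT B   — double negation
    = B   — double negation
E2: (B AND E OR NOT NOT NOT E AND B) AND B
    = (B AND E OR NOT E AND B) AND B   — double negation
    = B AND B   — distribution
    = B   — idempotence
Both reduce to B, so they are equivalent.

Yes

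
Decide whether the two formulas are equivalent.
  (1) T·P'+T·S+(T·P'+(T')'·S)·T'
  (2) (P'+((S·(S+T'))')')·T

Yes

E1: T·P'+T·S+(T·P'+(T')'·S)·T'
    = T·P'+T·S+(T·P'+T·S)·T'   — double negation
    = T·P'+T·S   — absorption
    = (P'+S)·T   — distribution
E2: (P'+((S·(S+T'))')')·T
    = (P'+(S')')·T   — absorption
    = (P'+S)·T   — double negation
Both reduce to (P'+S)·T, so they are equivalent.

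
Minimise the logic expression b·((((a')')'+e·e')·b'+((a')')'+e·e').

b·a'

b·((((a')')'+e·e')·b'+((a')')'+e·e')
= b·(((a')')'+e·e')   [absorption]
= b·((a')')'   [complement / identity]
= b·a'   [double negation]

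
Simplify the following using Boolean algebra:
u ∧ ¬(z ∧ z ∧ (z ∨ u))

u ∧ ¬z

u ∧ ¬(z ∧ z ∧ (z ∨ u))
= u ∧ ¬(z ∧ (z ∨ u))   — idempotence
= u ∧ ¬z   — absorption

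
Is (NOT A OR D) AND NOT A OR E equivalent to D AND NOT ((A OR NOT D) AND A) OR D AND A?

No

E1: (NOT A OR D) AND NOT A OR E
    = NOT A OR E   — absorption
E2: D AND NOT ((A OR NOT D) AND A) OR D AND A
    = D AND NOT A OR D AND A   — absorption
    = D   — distribution
These differ: at A=0, D=0, E=1, E1 = 1 but E2 = 0.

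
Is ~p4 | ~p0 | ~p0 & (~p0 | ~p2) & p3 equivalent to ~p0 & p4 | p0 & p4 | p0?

No

E1: ~p4 | ~p0 | ~p0 & (~p0 | ~p2) & p3
    = ~p4 | ~p0 | ~p0 & p3   (absorption)
    = ~p4 | ~p0   (absorption)
E2: ~p0 & p4 | p0 & p4 | p0
    = p4 | p0   (distribution)
These differ: at p0=1, p2=1, p3=0, p4=1, E1 = 0 but E2 = 1.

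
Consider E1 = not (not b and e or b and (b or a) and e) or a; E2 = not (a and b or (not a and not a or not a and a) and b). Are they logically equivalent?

E1: not (not b and e or b and (b or a) and e) or a
    = not (not b and e or b and e) or a   (absorption)
    = not e or a   (distribution)
E2: not (a and b or (not a and not a or not a and a) and b)
    = not (a and b or not a and b)   (distribution)
    = not b   (distribution)
These differ: at a=1, b=1, e=1, E1 = 1 but E2 = 0.

No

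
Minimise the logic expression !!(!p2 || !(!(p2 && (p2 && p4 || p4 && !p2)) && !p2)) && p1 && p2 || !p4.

p1 && p2 || !p4

!!(!p2 || !(!(p2 && (p2 && p4 || p4 && !p2)) && !p2)) && p1 && p2 || !p4
= (!p2 || !(!(p2 && (p2 && p4 || p4 && !p2)) && !p2)) && p1 && p2 || !p4   — double negation
= (!p2 || p2 && (p2 && p4 || p4 && !p2) || p2) && p1 && p2 || !p4   — De Morgan
= (!p2 || p2 && p4 || p2) && p1 && p2 || !p4   — distribution
= (!p2 || p2) && p1 && p2 || !p4   — absorption
= p1 && p2 || !p4   — complement / identity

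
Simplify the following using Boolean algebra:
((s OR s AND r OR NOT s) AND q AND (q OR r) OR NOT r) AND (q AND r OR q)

q

((s OR s AND r OR NOT s) AND q AND (q OR r) OR NOT r) AND (q AND r OR q)
= ((s OR NOT s) AND q AND (q OR r) OR NOT r) AND (q AND r OR q)   (absorption)
= ((s OR NOT s) AND q OR NOT r) AND (q AND r OR q)   (absorption)
= ((s OR NOT s) AND q OR NOT r) AND q   (absorption)
= (q OR NOT r) AND q   (complement / identity)
= q   (absorption)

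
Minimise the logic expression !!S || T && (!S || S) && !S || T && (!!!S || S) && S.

!!S || T && (!S || S) && !S || T && (!!!S || S) && S
= S || T && (!S || S) && !S || T && (!!!S || S) && S   [double negation]
= S || T && (!S || S) && !S || T && (!S || S) && S   [double negation]
= S || T && (!S || S)   [distribution]
= S || T   [complement / identity]

S || T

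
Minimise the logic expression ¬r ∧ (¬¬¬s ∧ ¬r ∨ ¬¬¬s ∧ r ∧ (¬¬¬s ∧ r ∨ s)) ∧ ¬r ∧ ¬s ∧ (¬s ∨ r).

¬r ∧ (¬¬¬s ∧ ¬r ∨ ¬¬¬s ∧ r ∧ (¬¬¬s ∧ r ∨ s)) ∧ ¬r ∧ ¬s ∧ (¬s ∨ r)
= ¬r ∧ (¬¬¬s ∧ ¬r ∨ ¬¬¬s ∧ r) ∧ ¬r ∧ ¬s ∧ (¬s ∨ r)
= ¬r ∧ (¬¬¬s ∧ ¬r ∨ ¬¬¬s ∧ r) ∧ ¬r ∧ ¬s
= ¬r ∧ ¬¬¬s ∧ ¬r ∧ ¬s
= ¬r ∧ ¬s ∧ ¬r ∧ ¬s
= ¬r ∧ ¬s

¬r ∧ ¬s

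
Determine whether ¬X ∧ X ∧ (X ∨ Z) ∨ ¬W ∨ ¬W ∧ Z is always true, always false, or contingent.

¬X ∧ X ∧ (X ∨ Z) ∨ ¬W ∨ ¬W ∧ Z
= ¬X ∧ X ∨ ¬W ∨ ¬W ∧ Z   — absorption
= ¬W ∨ ¬W ∧ Z   — complement / identity
= ¬W   — absorption
This depends on W, so it is not a constant.

contingent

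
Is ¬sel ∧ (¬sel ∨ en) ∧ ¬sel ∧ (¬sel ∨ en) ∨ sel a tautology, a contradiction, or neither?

¬sel ∧ (¬sel ∨ en) ∧ ¬sel ∧ (¬sel ∨ en) ∨ sel
= ¬sel ∧ (¬sel ∨ en) ∨ sel   — idempotence
= ¬sel ∨ sel   — absorption
= True   — complement

tautology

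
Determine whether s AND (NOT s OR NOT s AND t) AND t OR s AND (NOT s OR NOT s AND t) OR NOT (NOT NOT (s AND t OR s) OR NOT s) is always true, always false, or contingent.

always false

s AND (NOT s OR NOT s AND t) AND t OR s AND (NOT s OR NOT s AND t) OR NOT (NOT NOT (s AND t OR s) OR NOT s)
= s AND (NOT s OR NOT s AND t) AND t OR s AND (NOT s OR NOT s AND t) OR NOT (s AND t OR s) AND s
= s AND (NOT s OR NOT s AND t) OR NOT (s AND t OR s) AND s
= s AND (NOT s OR NOT s AND t) OR NOT s AND s
= s AND NOT s OR NOT s AND s
= s AND NOT s
= FALSE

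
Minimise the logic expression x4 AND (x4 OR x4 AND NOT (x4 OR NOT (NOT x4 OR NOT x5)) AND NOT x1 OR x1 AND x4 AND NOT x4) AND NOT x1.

x4 AND NOT x1

x4 AND (x4 OR x4 AND NOT (x4 OR NOT (NOT x4 OR NOT x5)) AND NOT x1 OR x1 AND x4 AND NOT x4) AND NOT x1
= x4 AND (x4 OR x4 AND NOT (x4 OR x4 AND x5) AND NOT x1 OR x1 AND x4 AND NOT x4) AND NOT x1   — De Morgan
= x4 AND (x4 OR x4 AND NOT x4 AND NOT x1 OR x1 AND x4 AND NOT x4) AND NOT x1   — absorption
= x4 AND (x4 OR x4 AND NOT x4) AND NOT x1   — distribution
= x4 AND x4 AND NOT x1   — complement / identity
= x4 AND NOT x1   — idempotence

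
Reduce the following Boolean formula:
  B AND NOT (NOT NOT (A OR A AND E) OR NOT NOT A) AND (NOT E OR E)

B AND NOT (NOT NOT (A OR A AND E) OR NOT NOT A) AND (NOT E OR E)
= B AND NOT (NOT NOT A OR NOT NOT A) AND (NOT E OR E)
= B AND NOT (NOT NOT A OR NOT NOT A)
= B AND NOT A AND NOT A
= B AND NOT A

B AND NOT A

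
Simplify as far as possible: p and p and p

p

p and p and p
= p and p
= p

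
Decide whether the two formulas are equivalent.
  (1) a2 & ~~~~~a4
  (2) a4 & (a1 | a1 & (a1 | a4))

No

E1: a2 & ~~~~~a4
    = a2 & ~~~a4
    = a2 & ~a4
E2: a4 & (a1 | a1 & (a1 | a4))
    = a4 & (a1 | a1)
    = a4 & a1
These differ: at a1=1, a2=1, a4=1, E1 = 0 but E2 = 1.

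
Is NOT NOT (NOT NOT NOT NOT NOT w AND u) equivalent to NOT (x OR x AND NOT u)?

E1: NOT NOT (NOT NOT NOT NOT NOT w AND u)
    = NOT NOT (NOT NOT NOT w AND u)
    = NOT NOT NOT w AND u
    = NOT w AND u
E2: NOT (x OR x AND NOT u)
    = NOT x
These differ: at u=0, w=0, x=0, E1 = 0 but E2 = 1.

No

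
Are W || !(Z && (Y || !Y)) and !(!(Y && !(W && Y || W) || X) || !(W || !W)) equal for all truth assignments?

No

E1: W || !(Z && (Y || !Y))
    = W || !Z   (complement / identity)
E2: !(!(Y && !(W && Y || W) || X) || !(W || !W))
    = (Y && !(W && Y || W) || X) && (W || !W)   (De Morgan)
    = (Y && !W || X) && (W || !W)   (absorption)
    = Y && !W || X   (complement / identity)
These differ: at W=1, X=0, Y=0, Z=0, E1 = 1 but E2 = 0.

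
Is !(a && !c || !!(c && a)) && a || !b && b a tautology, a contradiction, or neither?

!(a && !c || !!(c && a)) && a || !b && b
= !(a && !c || !!(c && a)) && a   [complement / identity]
= !(a && !c || c && a) && a   [double negation]
= !a && a   [distribution]
= false   [complement]

contradiction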